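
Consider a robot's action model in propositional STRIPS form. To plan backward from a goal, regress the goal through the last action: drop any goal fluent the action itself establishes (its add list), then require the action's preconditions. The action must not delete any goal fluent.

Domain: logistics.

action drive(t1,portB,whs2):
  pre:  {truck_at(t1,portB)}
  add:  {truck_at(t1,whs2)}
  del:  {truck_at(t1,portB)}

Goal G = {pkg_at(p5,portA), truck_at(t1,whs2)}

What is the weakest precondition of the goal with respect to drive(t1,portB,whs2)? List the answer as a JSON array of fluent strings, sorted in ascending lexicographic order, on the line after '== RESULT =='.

Regress:
  G ∩ del = {}  (empty — regression defined)
  G \ add = {pkg_at(p5,portA), truck_at(t1,whs2)} \ {truck_at(t1,whs2)} = {pkg_at(p5,portA)}
  ∪ pre   = {pkg_at(p5,portA)} ∪ {truck_at(t1,portB)}
          = {pkg_at(p5,portA), truck_at(t1,portB)}

== RESULT ==
["pkg_at(p5,portA)", "truck_at(t1,portB)"]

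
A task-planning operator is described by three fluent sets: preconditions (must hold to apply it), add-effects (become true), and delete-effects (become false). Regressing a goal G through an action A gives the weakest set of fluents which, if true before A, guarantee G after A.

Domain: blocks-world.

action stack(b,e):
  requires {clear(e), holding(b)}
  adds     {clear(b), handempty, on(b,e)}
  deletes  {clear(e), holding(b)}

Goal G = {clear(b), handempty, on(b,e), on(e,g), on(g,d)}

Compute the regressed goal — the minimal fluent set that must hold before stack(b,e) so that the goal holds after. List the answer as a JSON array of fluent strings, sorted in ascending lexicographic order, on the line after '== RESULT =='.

Regress:
  G ∩ del = {}  (empty — regression defined)
  G \ add = {clear(b), handempty, on(b,e), on(e,g), on(g,d)} \ {clear(b), handempty, on(b,e)} = {on(e,g), on(g,d)}
  ∪ pre   = {on(e,g), on(g,d)} ∪ {clear(e), holding(b)}
          = {clear(e), holding(b), on(e,g), on(g,d)}

== RESULT ==
["clear(e)", "holding(b)", "on(e,g)", "on(g,d)"]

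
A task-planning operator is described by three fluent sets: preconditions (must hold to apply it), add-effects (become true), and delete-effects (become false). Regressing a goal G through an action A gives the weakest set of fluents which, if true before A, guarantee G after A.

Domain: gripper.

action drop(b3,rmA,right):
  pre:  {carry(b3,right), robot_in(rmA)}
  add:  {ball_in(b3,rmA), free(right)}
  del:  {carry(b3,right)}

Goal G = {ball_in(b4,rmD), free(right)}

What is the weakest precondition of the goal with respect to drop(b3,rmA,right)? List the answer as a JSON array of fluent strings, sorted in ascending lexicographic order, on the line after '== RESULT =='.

Compute (G \ add) ∪ pre:
  G ∩ del = {}  (empty — regression defined)
  G \ add = {ball_in(b4,rmD), free(right)} \ {ball_in(b3,rmA), free(right)} = {ball_in(b4,rmD)}
  ∪ pre   = {ball_in(b4,rmD)} ∪ {carry(b3,right), robot_in(rmA)}
          = {ball_in(b4,rmD), carry(b3,right), robot_in(rmA)}

== RESULT ==
["ball_in(b4,rmD)", "carry(b3,right)", "robot_in(rmA)"]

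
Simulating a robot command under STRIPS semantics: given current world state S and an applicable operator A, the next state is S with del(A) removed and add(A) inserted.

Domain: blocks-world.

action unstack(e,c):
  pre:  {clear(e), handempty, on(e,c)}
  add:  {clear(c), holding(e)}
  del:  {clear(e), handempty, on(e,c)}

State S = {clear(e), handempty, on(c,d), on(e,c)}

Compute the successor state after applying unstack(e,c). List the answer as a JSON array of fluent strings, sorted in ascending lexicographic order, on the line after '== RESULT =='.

Compute (S \ del) ∪ add:
  pre ⊆ S: {clear(e), handempty, on(e,c)} ⊆ S  — applicable
  S \ del = {on(c,d)}
  ∪ add   = {clear(c), holding(e), on(c,d)}

== RESULT ==
["clear(c)", "holding(e)", "on(c,d)"]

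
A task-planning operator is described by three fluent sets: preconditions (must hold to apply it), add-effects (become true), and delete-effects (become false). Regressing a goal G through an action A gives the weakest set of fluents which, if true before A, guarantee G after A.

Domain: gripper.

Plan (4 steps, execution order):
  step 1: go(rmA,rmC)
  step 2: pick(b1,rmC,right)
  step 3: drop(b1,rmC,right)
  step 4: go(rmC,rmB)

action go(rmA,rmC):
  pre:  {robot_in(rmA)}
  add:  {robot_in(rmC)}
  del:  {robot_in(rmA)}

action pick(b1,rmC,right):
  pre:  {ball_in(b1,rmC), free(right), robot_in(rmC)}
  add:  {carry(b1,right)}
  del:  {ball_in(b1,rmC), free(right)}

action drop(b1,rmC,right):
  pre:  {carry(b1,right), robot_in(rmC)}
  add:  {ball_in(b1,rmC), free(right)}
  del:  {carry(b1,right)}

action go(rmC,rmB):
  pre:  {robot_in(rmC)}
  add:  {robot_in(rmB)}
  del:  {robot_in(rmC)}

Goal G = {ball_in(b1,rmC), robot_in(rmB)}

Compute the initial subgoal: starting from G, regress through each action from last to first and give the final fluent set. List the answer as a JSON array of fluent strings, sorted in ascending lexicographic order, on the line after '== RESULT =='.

Work backward from the goal:
  through step 4 (go(rmC,rmB)): drop {robot_in(rmB)}, keep {ball_in(b1,rmC)}, require {robot_in(rmC)}
    → {ball_in(b1,rmC), robot_in(rmC)}
  through step 3 (drop(b1,rmC,right)): drop {ball_in(b1,rmC)}, keep {robot_in(rmC)}, require {carry(b1,right), robot_in(rmC)}
    → {carry(b1,right), robot_in(rmC)}
  through step 2 (pick(b1,rmC,right)): drop {carry(b1,right)}, keep {robot_in(rmC)}, require {ball_in(b1,rmC), free(right), robot_in(rmC)}
    → {ball_in(b1,rmC), free(right), robot_in(rmC)}
  through step 1 (go(rmA,rmC)): drop {robot_in(rmC)}, keep {ball_in(b1,rmC), free(right)}, require {robot_in(rmA)}
    → {ball_in(b1,rmC), free(right), robot_in(rmA)}

== RESULT ==
["ball_in(b1,rmC)", "free(right)", "robot_in(rmA)"]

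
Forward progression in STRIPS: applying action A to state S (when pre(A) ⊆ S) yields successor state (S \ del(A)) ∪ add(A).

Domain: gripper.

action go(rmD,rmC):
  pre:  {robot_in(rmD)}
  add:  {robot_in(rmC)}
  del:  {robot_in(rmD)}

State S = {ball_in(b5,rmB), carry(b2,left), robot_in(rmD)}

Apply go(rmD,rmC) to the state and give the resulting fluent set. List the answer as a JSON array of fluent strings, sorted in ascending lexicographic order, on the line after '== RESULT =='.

Compute (S \ del) ∪ add:
  pre ⊆ S: {robot_in(rmD)} ⊆ S  — applicable
  S \ del = {ball_in(b5,rmB), carry(b2,left)}
  ∪ add   = {ball_in(b5,rmB), carry(b2,left), robot_in(rmC)}

== RESULT ==
["ball_in(b5,rmB)", "carry(b2,left)", "robot_in(rmC)"]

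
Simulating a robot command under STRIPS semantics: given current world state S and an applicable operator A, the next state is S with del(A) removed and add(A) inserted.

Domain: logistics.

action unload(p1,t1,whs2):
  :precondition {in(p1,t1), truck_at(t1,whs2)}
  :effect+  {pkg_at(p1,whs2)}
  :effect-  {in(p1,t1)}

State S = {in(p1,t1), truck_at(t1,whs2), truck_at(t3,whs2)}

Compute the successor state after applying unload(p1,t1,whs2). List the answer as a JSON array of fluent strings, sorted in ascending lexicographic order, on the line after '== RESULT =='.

Progress:
  pre ⊆ S: {in(p1,t1), truck_at(t1,whs2)} ⊆ S  — applicable
  S \ del = {truck_at(t1,whs2), truck_at(t3,whs2)}
  ∪ add   = {pkg_at(p1,whs2), truck_at(t1,whs2), truck_at(t3,whs2)}

== RESULT ==
["pkg_at(p1,whs2)", "truck_at(t1,whs2)", "truck_at(t3,whs2)"]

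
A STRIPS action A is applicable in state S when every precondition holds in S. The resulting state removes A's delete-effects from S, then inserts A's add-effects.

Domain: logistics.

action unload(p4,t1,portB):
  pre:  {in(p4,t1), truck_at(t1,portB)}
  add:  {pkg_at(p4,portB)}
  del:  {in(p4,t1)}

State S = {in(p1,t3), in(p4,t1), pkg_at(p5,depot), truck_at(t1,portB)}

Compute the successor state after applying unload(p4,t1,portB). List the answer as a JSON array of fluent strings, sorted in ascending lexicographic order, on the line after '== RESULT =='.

Compute (S \ del) ∪ add:
  pre ⊆ S: {in(p4,t1), truck_at(t1,portB)} ⊆ S  — applicable
  S \ del = {in(p1,t3), pkg_at(p5,depot), truck_at(t1,portB)}
  ∪ add   = {in(p1,t3), pkg_at(p4,portB), pkg_at(p5,depot), truck_at(t1,portB)}

== RESULT ==
["in(p1,t3)", "pkg_at(p4,portB)", "pkg_at(p5,depot)", "truck_at(t1,portB)"]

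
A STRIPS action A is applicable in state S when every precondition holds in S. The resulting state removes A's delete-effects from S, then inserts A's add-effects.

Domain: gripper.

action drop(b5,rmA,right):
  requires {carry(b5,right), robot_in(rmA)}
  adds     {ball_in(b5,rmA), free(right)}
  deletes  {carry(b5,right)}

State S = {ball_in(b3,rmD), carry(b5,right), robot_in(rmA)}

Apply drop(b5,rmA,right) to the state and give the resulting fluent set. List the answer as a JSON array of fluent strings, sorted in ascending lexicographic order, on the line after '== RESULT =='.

Progress:
  pre ⊆ S: {carry(b5,right), robot_in(rmA)} ⊆ S  — applicable
  S \ del = {ball_in(b3,rmD), robot_in(rmA)}
  ∪ add   = {ball_in(b3,rmD), ball_in(b5,rmA), free(right), robot_in(rmA)}

== RESULT ==
["ball_in(b3,rmD)", "ball_in(b5,rmA)", "free(right)", "robot_in(rmA)"]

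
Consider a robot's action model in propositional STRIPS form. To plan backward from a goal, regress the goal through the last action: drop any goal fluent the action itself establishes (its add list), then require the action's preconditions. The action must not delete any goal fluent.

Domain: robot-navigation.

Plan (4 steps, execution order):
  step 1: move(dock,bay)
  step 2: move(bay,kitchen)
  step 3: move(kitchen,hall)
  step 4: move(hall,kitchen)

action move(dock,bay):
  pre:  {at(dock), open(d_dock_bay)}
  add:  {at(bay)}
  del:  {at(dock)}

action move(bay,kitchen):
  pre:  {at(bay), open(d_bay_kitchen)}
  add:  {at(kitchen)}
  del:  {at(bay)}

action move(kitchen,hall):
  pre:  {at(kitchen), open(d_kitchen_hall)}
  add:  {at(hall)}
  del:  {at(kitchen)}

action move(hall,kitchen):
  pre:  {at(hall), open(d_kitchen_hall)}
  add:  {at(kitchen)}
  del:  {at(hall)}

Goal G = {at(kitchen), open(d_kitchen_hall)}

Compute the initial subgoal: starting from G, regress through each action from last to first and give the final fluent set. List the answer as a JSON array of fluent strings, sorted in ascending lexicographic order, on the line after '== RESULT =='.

Regress step by step:
  through step 4 (move(hall,kitchen)): drop {at(kitchen)}, keep {open(d_kitchen_hall)}, require {at(hall), open(d_kitchen_hall)}
    → {at(hall), open(d_kitchen_hall)}
  through step 3 (move(kitchen,hall)): drop {at(hall)}, keep {open(d_kitchen_hall)}, require {at(kitchen), open(d_kitchen_hall)}
    → {at(kitchen), open(d_kitchen_hall)}
  through step 2 (move(bay,kitchen)): drop {at(kitchen)}, keep {open(d_kitchen_hall)}, require {at(bay), open(d_bay_kitchen)}
    → {at(bay), open(d_bay_kitchen), open(d_kitchen_hall)}
  through step 1 (move(dock,bay)): drop {at(bay)}, keep {open(d_bay_kitchen), open(d_kitchen_hall)}, require {at(dock), open(d_dock_bay)}
    → {at(dock), open(d_bay_kitchen), open(d_dock_bay), open(d_kitchen_hall)}

== RESULT ==
["at(dock)", "open(d_bay_kitchen)", "open(d_dock_bay)", "open(d_kitchen_hall)"]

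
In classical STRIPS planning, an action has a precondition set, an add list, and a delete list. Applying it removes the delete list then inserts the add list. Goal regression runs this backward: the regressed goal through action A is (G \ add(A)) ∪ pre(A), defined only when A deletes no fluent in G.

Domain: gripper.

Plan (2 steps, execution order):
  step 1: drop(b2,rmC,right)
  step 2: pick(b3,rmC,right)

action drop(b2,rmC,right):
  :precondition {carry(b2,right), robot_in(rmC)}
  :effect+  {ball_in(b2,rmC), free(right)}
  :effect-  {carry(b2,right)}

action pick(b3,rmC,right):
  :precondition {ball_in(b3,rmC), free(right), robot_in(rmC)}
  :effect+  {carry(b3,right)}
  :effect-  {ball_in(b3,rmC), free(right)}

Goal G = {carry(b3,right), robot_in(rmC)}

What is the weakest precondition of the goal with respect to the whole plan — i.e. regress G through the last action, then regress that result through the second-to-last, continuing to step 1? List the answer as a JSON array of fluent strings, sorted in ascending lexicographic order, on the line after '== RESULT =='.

Regress step by step:
  through step 2 (pick(b3,rmC,right)): drop {carry(b3,right)}, keep {robot_in(rmC)}, require {ball_in(b3,rmC), free(right), robot_in(rmC)}
    → {ball_in(b3,rmC), free(right), robot_in(rmC)}
  through step 1 (drop(b2,rmC,right)): drop {free(right)}, keep {ball_in(b3,rmC), robot_in(rmC)}, require {carry(b2,right), robot_in(rmC)}
    → {ball_in(b3,rmC), carry(b2,right), robot_in(rmC)}

== RESULT ==
["ball_in(b3,rmC)", "carry(b2,right)", "robot_in(rmC)"]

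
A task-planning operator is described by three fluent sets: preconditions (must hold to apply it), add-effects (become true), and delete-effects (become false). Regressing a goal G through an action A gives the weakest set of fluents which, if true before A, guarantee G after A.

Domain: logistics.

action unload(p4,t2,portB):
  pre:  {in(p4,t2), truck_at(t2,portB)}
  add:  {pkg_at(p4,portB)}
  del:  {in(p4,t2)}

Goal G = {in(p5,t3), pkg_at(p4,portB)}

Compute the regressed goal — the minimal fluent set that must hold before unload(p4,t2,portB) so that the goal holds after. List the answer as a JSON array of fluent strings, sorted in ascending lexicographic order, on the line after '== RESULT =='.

Compute (G \ add) ∪ pre:
  G ∩ del = {}  (empty — regression defined)
  G \ add = {in(p5,t3), pkg_at(p4,portB)} \ {pkg_at(p4,portB)} = {in(p5,t3)}
  ∪ pre   = {in(p5,t3)} ∪ {in(p4,t2), truck_at(t2,portB)}
          = {in(p4,t2), in(p5,t3), truck_at(t2,portB)}

== RESULT ==
["in(p4,t2)", "in(p5,t3)", "truck_at(t2,portB)"]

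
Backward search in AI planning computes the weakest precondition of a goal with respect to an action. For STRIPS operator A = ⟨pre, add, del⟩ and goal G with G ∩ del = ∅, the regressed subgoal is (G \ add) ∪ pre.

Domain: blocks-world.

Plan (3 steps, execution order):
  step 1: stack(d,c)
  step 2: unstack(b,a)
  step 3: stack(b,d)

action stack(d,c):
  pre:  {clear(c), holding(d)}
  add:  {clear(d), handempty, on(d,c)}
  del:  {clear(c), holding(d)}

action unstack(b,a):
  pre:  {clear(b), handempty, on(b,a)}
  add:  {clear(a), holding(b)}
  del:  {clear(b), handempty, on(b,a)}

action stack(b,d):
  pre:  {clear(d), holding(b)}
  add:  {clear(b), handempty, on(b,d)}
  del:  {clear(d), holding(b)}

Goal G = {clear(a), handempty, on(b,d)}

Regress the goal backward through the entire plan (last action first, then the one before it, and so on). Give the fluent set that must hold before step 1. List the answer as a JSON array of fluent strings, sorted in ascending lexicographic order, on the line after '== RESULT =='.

Work backward from the goal:
  through step 3 (stack(b,d)): drop {handempty, on(b,d)}, keep {clear(a)}, require {clear(d), holding(b)}
    → {clear(a), clear(d), holding(b)}
  through step 2 (unstack(b,a)): drop {clear(a), holding(b)}, keep {clear(d)}, require {clear(b), handempty, on(b,a)}
    → {clear(b), clear(d), handempty, on(b,a)}
  through step 1 (stack(d,c)): drop {clear(d), handempty}, keep {clear(b), on(b,a)}, require {clear(c), holding(d)}
    → {clear(b), clear(c), holding(d), on(b,a)}

== RESULT ==
["clear(b)", "clear(c)", "holding(d)", "on(b,a)"]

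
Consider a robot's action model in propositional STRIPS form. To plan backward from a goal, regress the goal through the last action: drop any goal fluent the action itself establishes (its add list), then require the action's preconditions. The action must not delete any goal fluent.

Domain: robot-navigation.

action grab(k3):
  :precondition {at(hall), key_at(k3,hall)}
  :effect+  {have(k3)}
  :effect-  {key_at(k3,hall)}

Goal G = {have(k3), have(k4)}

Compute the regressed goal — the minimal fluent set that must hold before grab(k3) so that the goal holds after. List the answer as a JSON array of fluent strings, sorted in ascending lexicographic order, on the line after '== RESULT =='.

Compute (G \ add) ∪ pre:
  G ∩ del = {}  (empty — regression defined)
  G \ add = {have(k3), have(k4)} \ {have(k3)} = {have(k4)}
  ∪ pre   = {have(k4)} ∪ {at(hall), key_at(k3,hall)}
          = {at(hall), have(k4), key_at(k3,hall)}

== RESULT ==
["at(hall)", "have(k4)", "key_at(k3,hall)"]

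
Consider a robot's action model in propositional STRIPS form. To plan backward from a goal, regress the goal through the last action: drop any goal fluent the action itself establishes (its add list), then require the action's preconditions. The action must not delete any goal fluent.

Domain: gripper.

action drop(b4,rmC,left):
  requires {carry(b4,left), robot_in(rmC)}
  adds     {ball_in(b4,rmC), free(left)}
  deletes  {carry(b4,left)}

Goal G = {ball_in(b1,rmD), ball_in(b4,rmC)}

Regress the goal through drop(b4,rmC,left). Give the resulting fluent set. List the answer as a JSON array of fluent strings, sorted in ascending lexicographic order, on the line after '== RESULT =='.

Compute (G \ add) ∪ pre:
  G ∩ del = {}  (empty — regression defined)
  G \ add = {ball_in(b1,rmD), ball_in(b4,rmC)} \ {ball_in(b4,rmC), free(left)} = {ball_in(b1,rmD)}
  ∪ pre   = {ball_in(b1,rmD)} ∪ {carry(b4,left), robot_in(rmC)}
          = {ball_in(b1,rmD), carry(b4,left), robot_in(rmC)}

== RESULT ==
["ball_in(b1,rmD)", "carry(b4,left)", "robot_in(rmC)"]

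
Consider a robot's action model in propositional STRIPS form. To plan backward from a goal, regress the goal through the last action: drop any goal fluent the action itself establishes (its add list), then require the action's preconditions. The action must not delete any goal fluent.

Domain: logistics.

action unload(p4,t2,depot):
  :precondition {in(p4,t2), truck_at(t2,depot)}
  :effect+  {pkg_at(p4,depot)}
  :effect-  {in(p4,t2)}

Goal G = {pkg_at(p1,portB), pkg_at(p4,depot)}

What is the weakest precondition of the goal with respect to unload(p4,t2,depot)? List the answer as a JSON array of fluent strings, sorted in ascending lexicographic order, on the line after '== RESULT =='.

Regress:
  G ∩ del = {}  (empty — regression defined)
  G \ add = {pkg_at(p1,portB), pkg_at(p4,depot)} \ {pkg_at(p4,depot)} = {pkg_at(p1,portB)}
  ∪ pre   = {pkg_at(p1,portB)} ∪ {in(p4,t2), truck_at(t2,depot)}
          = {in(p4,t2), pkg_at(p1,portB), truck_at(t2,depot)}

== RESULT ==
["in(p4,t2)", "pkg_at(p1,portB)", "truck_at(t2,depot)"]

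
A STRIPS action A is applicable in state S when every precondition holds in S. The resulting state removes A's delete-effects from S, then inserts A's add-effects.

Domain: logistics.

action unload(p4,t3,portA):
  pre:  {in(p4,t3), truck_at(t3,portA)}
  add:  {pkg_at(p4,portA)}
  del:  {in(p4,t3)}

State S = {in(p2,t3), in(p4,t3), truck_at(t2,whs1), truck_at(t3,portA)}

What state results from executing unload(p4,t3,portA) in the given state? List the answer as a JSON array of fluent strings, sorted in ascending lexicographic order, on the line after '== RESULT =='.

Compute (S \ del) ∪ add:
  pre ⊆ S: {in(p4,t3), truck_at(t3,portA)} ⊆ S  — applicable
  S \ del = {in(p2,t3), truck_at(t2,whs1), truck_at(t3,portA)}
  ∪ add   = {in(p2,t3), pkg_at(p4,portA), truck_at(t2,whs1), truck_at(t3,portA)}

== RESULT ==
["in(p2,t3)", "pkg_at(p4,portA)", "truck_at(t2,whs1)", "truck_at(t3,portA)"]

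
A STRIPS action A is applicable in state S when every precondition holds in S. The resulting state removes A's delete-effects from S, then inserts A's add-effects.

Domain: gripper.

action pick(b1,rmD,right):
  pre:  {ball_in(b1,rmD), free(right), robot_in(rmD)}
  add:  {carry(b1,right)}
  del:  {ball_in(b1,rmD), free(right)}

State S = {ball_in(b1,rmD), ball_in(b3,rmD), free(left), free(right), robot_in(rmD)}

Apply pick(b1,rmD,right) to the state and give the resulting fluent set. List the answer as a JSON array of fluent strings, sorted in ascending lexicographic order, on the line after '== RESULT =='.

Progress:
  pre ⊆ S: {ball_in(b1,rmD), free(right), robot_in(rmD)} ⊆ S  — applicable
  S \ del = {ball_in(b3,rmD), free(left), robot_in(rmD)}
  ∪ add   = {ball_in(b3,rmD), carry(b1,right), free(left), robot_in(rmD)}

== RESULT ==
["ball_in(b3,rmD)", "carry(b1,right)", "free(left)", "robot_in(rmD)"]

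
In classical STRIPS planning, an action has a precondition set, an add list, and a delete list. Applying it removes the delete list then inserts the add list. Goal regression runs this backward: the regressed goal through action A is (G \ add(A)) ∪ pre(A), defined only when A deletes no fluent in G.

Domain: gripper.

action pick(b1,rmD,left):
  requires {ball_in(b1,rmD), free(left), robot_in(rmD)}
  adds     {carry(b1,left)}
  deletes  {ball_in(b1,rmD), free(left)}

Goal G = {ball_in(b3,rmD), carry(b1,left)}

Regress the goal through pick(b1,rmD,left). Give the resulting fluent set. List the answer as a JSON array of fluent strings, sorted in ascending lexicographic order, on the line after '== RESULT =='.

Regress:
  G ∩ del = {}  (empty — regression defined)
  G \ add = {ball_in(b3,rmD), carry(b1,left)} \ {carry(b1,left)} = {ball_in(b3,rmD)}
  ∪ pre   = {ball_in(b3,rmD)} ∪ {ball_in(b1,rmD), free(left), robot_in(rmD)}
          = {ball_in(b1,rmD), ball_in(b3,rmD), free(left), robot_in(rmD)}

== RESULT ==
["ball_in(b1,rmD)", "ball_in(b3,rmD)", "free(left)", "robot_in(rmD)"]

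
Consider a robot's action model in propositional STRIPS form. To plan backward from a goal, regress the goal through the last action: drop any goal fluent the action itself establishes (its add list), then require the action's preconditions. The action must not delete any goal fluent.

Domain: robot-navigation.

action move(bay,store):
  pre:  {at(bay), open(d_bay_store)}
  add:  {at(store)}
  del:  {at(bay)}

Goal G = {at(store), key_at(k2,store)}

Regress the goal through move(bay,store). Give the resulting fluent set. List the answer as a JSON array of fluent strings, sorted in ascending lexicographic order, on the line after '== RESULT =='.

Compute (G \ add) ∪ pre:
  G ∩ del = {}  (empty — regression defined)
  G \ add = {at(store), key_at(k2,store)} \ {at(store)} = {key_at(k2,store)}
  ∪ pre   = {key_at(k2,store)} ∪ {at(bay), open(d_bay_store)}
          = {at(bay), key_at(k2,store), open(d_bay_store)}

== RESULT ==
["at(bay)", "key_at(k2,store)", "open(d_bay_store)"]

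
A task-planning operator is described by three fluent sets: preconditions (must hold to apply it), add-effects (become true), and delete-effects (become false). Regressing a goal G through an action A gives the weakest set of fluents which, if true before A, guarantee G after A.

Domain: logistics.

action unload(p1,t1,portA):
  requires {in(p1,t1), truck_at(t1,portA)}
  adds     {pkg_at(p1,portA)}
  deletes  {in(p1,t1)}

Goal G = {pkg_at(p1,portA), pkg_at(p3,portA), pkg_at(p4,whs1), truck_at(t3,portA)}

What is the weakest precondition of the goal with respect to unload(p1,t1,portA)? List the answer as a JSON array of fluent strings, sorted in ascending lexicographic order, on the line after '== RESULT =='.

Compute (G \ add) ∪ pre:
  G ∩ del = {}  (empty — regression defined)
  G \ add = {pkg_at(p1,portA), pkg_at(p3,portA), pkg_at(p4,whs1), truck_at(t3,portA)} \ {pkg_at(p1,portA)} = {pkg_at(p3,portA), pkg_at(p4,whs1), truck_at(t3,portA)}
  ∪ pre   = {pkg_at(p3,portA), pkg_at(p4,whs1), truck_at(t3,portA)} ∪ {in(p1,t1), truck_at(t1,portA)}
          = {in(p1,t1), pkg_at(p3,portA), pkg_at(p4,whs1), truck_at(t1,portA), truck_at(t3,portA)}

== RESULT ==
["in(p1,t1)", "pkg_at(p3,portA)", "pkg_at(p4,whs1)", "truck_at(t1,portA)", "truck_at(t3,portA)"]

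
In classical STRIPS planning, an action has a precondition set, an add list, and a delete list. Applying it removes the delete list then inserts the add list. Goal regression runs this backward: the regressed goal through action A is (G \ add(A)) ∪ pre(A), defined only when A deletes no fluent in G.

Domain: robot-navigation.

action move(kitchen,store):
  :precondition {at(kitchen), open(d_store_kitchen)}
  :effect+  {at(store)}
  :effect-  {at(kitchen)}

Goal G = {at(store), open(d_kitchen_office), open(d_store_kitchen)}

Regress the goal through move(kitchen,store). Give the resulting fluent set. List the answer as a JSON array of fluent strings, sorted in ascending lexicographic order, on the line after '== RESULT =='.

Regress:
  G ∩ del = {}  (empty — regression defined)
  G \ add = {at(store), open(d_kitchen_office), open(d_store_kitchen)} \ {at(store)} = {open(d_kitchen_office), open(d_store_kitchen)}
  ∪ pre   = {open(d_kitchen_office), open(d_store_kitchen)} ∪ {at(kitchen), open(d_store_kitchen)}
          = {at(kitchen), open(d_kitchen_office), open(d_store_kitchen)}

== RESULT ==
["at(kitchen)", "open(d_kitchen_office)", "open(d_store_kitchen)"]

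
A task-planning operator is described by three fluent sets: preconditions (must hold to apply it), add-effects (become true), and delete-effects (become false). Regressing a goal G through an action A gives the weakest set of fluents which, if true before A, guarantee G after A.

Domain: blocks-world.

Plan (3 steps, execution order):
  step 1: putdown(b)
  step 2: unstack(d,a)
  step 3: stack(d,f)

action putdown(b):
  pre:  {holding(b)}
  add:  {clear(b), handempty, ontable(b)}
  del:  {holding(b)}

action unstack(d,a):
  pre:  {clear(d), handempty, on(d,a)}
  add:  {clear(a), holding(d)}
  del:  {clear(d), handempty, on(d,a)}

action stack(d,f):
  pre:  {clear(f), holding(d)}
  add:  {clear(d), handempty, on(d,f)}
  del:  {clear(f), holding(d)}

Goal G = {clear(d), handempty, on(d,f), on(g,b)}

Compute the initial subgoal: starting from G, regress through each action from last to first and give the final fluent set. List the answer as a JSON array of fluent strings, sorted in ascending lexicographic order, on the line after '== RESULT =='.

Work backward from the goal:
  through step 3 (stack(d,f)): drop {clear(d), handempty, on(d,f)}, keep {on(g,b)}, require {clear(f), holding(d)}
    → {clear(f), holding(d), on(g,b)}
  through step 2 (unstack(d,a)): drop {holding(d)}, keep {clear(f), on(g,b)}, require {clear(d), handempty, on(d,a)}
    → {clear(d), clear(f), handempty, on(d,a), on(g,b)}
  through step 1 (putdown(b)): drop {handempty}, keep {clear(d), clear(f), on(d,a), on(g,b)}, require {holding(b)}
    → {clear(d), clear(f), holding(b), on(d,a), on(g,b)}

== RESULT ==
["clear(d)", "clear(f)", "holding(b)", "on(d,a)", "on(g,b)"]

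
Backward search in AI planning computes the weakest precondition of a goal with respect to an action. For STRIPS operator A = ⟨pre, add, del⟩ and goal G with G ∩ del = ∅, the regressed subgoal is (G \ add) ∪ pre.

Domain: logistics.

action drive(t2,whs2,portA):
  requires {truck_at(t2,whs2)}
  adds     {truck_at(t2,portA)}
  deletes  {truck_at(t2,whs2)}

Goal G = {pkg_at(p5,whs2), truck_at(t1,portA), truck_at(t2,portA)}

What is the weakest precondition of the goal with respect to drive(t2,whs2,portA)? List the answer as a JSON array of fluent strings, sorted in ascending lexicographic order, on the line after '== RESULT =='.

Regress:
  G ∩ del = {}  (empty — regression defined)
  G \ add = {pkg_at(p5,whs2), truck_at(t1,portA), truck_at(t2,portA)} \ {truck_at(t2,portA)} = {pkg_at(p5,whs2), truck_at(t1,portA)}
  ∪ pre   = {pkg_at(p5,whs2), truck_at(t1,portA)} ∪ {truck_at(t2,whs2)}
          = {pkg_at(p5,whs2), truck_at(t1,portA), truck_at(t2,whs2)}

== RESULT ==
["pkg_at(p5,whs2)", "truck_at(t1,portA)", "truck_at(t2,whs2)"]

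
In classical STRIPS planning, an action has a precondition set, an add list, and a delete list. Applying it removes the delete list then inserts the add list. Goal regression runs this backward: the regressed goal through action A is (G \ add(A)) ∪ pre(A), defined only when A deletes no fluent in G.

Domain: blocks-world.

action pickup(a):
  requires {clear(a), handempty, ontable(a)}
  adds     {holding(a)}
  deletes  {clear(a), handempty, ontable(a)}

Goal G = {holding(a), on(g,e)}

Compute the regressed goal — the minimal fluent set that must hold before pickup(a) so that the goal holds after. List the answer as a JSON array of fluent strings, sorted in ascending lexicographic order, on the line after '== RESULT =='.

Compute (G \ add) ∪ pre:
  G ∩ del = {}  (empty — regression defined)
  G \ add = {holding(a), on(g,e)} \ {holding(a)} = {on(g,e)}
  ∪ pre   = {on(g,e)} ∪ {clear(a), handempty, ontable(a)}
          = {clear(a), handempty, on(g,e), ontable(a)}

== RESULT ==
["clear(a)", "handempty", "on(g,e)", "ontable(a)"]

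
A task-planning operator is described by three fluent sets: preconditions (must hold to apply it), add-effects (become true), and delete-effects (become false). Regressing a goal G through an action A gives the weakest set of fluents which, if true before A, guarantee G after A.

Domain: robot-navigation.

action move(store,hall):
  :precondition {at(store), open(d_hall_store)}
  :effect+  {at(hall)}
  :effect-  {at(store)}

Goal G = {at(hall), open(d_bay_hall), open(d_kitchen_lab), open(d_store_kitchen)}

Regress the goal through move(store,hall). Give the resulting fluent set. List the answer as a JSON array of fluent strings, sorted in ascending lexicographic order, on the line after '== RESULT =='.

Regress:
  G ∩ del = {}  (empty — regression defined)
  G \ add = {at(hall), open(d_bay_hall), open(d_kitchen_lab), open(d_store_kitchen)} \ {at(hall)} = {open(d_bay_hall), open(d_kitchen_lab), open(d_store_kitchen)}
  ∪ pre   = {open(d_bay_hall), open(d_kitchen_lab), open(d_store_kitchen)} ∪ {at(store), open(d_hall_store)}
          = {at(store), open(d_bay_hall), open(d_hall_store), open(d_kitchen_lab), open(d_store_kitchen)}

== RESULT ==
["at(store)", "open(d_bay_hall)", "open(d_hall_store)", "open(d_kitchen_lab)", "open(d_store_kitchen)"]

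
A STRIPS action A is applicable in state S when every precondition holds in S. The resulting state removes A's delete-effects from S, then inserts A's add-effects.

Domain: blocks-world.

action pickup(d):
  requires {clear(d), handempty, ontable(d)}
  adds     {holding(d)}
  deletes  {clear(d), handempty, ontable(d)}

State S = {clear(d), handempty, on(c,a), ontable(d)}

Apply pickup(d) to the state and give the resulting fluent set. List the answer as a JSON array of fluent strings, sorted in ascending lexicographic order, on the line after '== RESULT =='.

Progress:
  pre ⊆ S: {clear(d), handempty, ontable(d)} ⊆ S  — applicable
  S \ del = {on(c,a)}
  ∪ add   = {holding(d), on(c,a)}

== RESULT ==
["holding(d)", "on(c,a)"]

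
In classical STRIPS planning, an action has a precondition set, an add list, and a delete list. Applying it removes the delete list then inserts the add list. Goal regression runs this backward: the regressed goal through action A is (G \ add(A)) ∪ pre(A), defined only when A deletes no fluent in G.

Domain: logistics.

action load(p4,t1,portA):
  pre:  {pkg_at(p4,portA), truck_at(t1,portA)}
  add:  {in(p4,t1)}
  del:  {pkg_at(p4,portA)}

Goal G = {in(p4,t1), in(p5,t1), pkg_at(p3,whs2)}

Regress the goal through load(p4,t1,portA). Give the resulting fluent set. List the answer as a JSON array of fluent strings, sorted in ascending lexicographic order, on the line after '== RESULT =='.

Regress:
  G ∩ del = {}  (empty — regression defined)
  G \ add = {in(p4,t1), in(p5,t1), pkg_at(p3,whs2)} \ {in(p4,t1)} = {in(p5,t1), pkg_at(p3,whs2)}
  ∪ pre   = {in(p5,t1), pkg_at(p3,whs2)} ∪ {pkg_at(p4,portA), truck_at(t1,portA)}
          = {in(p5,t1), pkg_at(p3,whs2), pkg_at(p4,portA), truck_at(t1,portA)}

== RESULT ==
["in(p5,t1)", "pkg_at(p3,whs2)", "pkg_at(p4,portA)", "truck_at(t1,portA)"]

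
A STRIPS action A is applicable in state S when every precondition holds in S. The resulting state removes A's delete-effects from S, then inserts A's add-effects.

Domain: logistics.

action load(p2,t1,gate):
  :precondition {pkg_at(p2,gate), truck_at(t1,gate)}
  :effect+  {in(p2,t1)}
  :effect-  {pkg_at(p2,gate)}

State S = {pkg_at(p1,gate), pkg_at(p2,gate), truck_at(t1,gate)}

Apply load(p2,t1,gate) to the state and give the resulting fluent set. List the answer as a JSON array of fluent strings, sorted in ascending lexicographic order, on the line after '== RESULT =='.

Compute (S \ del) ∪ add:
  pre ⊆ S: {pkg_at(p2,gate), truck_at(t1,gate)} ⊆ S  — applicable
  S \ del = {pkg_at(p1,gate), truck_at(t1,gate)}
  ∪ add   = {in(p2,t1), pkg_at(p1,gate), truck_at(t1,gate)}

== RESULT ==
["in(p2,t1)", "pkg_at(p1,gate)", "truck_at(t1,gate)"]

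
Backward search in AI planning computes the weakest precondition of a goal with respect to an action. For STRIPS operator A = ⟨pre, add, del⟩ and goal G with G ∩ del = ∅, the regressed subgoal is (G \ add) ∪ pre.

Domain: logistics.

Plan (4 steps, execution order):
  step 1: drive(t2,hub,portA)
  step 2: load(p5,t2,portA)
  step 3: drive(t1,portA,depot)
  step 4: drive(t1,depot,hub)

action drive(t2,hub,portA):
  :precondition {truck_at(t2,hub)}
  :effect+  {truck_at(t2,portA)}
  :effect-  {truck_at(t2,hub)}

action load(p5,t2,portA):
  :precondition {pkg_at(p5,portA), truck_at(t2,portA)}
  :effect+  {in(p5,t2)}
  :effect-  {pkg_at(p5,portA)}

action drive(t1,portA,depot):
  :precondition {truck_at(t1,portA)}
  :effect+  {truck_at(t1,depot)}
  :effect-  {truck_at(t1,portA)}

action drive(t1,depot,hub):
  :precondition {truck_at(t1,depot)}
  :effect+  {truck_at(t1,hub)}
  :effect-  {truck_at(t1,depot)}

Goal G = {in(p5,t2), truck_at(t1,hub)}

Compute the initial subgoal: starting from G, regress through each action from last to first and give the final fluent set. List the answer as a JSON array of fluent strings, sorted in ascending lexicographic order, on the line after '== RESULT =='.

Work backward from the goal:
  through step 4 (drive(t1,depot,hub)): drop {truck_at(t1,hub)}, keep {in(p5,t2)}, require {truck_at(t1,depot)}
    → {in(p5,t2), truck_at(t1,depot)}
  through step 3 (drive(t1,portA,depot)): drop {truck_at(t1,depot)}, keep {in(p5,t2)}, require {truck_at(t1,portA)}
    → {in(p5,t2), truck_at(t1,portA)}
  through step 2 (load(p5,t2,portA)): drop {in(p5,t2)}, keep {truck_at(t1,portA)}, require {pkg_at(p5,portA), truck_at(t2,portA)}
    → {pkg_at(p5,portA), truck_at(t1,portA), truck_at(t2,portA)}
  through step 1 (drive(t2,hub,portA)): drop {truck_at(t2,portA)}, keep {pkg_at(p5,portA), truck_at(t1,portA)}, require {truck_at(t2,hub)}
    → {pkg_at(p5,portA), truck_at(t1,portA), truck_at(t2,hub)}

== RESULT ==
["pkg_at(p5,portA)", "truck_at(t1,portA)", "truck_at(t2,hub)"]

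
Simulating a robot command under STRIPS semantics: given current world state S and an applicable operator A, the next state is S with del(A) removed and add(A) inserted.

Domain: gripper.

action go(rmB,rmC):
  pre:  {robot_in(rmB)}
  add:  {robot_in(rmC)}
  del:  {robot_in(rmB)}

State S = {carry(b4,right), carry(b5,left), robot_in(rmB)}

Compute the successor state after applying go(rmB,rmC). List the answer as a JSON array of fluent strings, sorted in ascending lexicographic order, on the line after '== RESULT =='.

Progress:
  pre ⊆ S: {robot_in(rmB)} ⊆ S  — applicable
  S \ del = {carry(b4,right), carry(b5,left)}
  ∪ add   = {carry(b4,right), carry(b5,left), robot_in(rmC)}

== RESULT ==
["carry(b4,right)", "carry(b5,left)", "robot_in(rmC)"]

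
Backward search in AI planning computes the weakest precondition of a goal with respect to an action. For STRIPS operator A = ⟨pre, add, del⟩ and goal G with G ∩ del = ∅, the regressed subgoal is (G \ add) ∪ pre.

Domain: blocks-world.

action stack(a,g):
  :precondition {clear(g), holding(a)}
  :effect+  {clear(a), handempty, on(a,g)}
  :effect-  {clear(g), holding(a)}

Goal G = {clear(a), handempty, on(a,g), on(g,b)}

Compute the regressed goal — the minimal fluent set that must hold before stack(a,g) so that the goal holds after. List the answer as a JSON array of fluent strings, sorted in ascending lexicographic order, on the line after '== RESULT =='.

Compute (G \ add) ∪ pre:
  G ∩ del = {}  (empty — regression defined)
  G \ add = {clear(a), handempty, on(a,g), on(g,b)} \ {clear(a), handempty, on(a,g)} = {on(g,b)}
  ∪ pre   = {on(g,b)} ∪ {clear(g), holding(a)}
          = {clear(g), holding(a), on(g,b)}

== RESULT ==
["clear(g)", "holding(a)", "on(g,b)"]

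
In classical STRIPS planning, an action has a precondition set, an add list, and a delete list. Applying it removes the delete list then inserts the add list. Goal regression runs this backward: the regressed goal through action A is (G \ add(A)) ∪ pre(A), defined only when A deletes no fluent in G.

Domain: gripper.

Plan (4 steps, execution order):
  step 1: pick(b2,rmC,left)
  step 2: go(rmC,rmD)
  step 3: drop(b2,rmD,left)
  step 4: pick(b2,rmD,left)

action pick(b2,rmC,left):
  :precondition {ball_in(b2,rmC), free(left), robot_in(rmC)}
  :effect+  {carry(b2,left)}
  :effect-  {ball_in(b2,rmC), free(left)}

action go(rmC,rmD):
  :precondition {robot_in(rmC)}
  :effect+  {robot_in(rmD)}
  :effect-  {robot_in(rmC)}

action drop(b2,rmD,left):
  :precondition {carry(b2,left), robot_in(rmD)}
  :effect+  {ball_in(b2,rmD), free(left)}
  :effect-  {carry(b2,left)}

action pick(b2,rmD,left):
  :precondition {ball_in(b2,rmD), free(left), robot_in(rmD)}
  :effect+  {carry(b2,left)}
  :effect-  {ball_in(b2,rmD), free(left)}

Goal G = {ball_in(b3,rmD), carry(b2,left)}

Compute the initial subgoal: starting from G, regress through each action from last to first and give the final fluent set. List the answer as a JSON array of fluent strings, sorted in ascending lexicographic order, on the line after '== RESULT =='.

Work backward from the goal:
  through step 4 (pick(b2,rmD,left)): drop {carry(b2,left)}, keep {ball_in(b3,rmD)}, require {ball_in(b2,rmD), free(left), robot_in(rmD)}
    → {ball_in(b2,rmD), ball_in(b3,rmD), free(left), robot_in(rmD)}
  through step 3 (drop(b2,rmD,left)): drop {ball_in(b2,rmD), free(left)}, keep {ball_in(b3,rmD), robot_in(rmD)}, require {carry(b2,left), robot_in(rmD)}
    → {ball_in(b3,rmD), carry(b2,left), robot_in(rmD)}
  through step 2 (go(rmC,rmD)): drop {robot_in(rmD)}, keep {ball_in(b3,rmD), carry(b2,left)}, require {robot_in(rmC)}
    → {ball_in(b3,rmD), carry(b2,left), robot_in(rmC)}
  through step 1 (pick(b2,rmC,left)): drop {carry(b2,left)}, keep {ball_in(b3,rmD), robot_in(rmC)}, require {ball_in(b2,rmC), free(left), robot_in(rmC)}
    → {ball_in(b2,rmC), ball_in(b3,rmD), free(left), robot_in(rmC)}

== RESULT ==
["ball_in(b2,rmC)", "ball_in(b3,rmD)", "free(left)", "robot_in(rmC)"]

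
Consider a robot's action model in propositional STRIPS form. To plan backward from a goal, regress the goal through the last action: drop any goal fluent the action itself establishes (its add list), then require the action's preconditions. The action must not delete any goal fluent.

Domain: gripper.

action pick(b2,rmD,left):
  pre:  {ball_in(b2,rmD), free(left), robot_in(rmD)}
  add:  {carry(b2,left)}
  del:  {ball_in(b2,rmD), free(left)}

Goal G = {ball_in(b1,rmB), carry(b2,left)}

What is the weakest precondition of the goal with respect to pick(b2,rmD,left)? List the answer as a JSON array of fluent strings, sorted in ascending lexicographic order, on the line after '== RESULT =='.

Compute (G \ add) ∪ pre:
  G ∩ del = {}  (empty — regression defined)
  G \ add = {ball_in(b1,rmB), carry(b2,left)} \ {carry(b2,left)} = {ball_in(b1,rmB)}
  ∪ pre   = {ball_in(b1,rmB)} ∪ {ball_in(b2,rmD), free(left), robot_in(rmD)}
          = {ball_in(b1,rmB), ball_in(b2,rmD), free(left), robot_in(rmD)}

== RESULT ==
["ball_in(b1,rmB)", "ball_in(b2,rmD)", "free(left)", "robot_in(rmD)"]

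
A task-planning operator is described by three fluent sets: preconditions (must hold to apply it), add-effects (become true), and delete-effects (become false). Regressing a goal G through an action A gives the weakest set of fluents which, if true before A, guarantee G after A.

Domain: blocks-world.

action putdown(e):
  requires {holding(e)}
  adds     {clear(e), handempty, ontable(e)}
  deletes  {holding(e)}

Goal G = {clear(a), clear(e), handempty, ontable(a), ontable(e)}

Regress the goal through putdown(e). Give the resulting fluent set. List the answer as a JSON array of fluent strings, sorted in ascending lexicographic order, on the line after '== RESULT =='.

Compute (G \ add) ∪ pre:
  G ∩ del = {}  (empty — regression defined)
  G \ add = {clear(a), clear(e), handempty, ontable(a), ontable(e)} \ {clear(e), handempty, ontable(e)} = {clear(a), ontable(a)}
  ∪ pre   = {clear(a), ontable(a)} ∪ {holding(e)}
          = {clear(a), holding(e), ontable(a)}

== RESULT ==
["clear(a)", "holding(e)", "ontable(a)"]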